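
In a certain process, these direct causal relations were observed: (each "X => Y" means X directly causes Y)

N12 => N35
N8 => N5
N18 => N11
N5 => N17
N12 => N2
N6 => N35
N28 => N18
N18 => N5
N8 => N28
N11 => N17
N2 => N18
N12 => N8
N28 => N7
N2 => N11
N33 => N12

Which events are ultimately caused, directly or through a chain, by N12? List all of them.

N11, N17, N18, N2, N28, N35, N5, N7, N8

Direct effects: N35, N8, N2.
2 steps out: N28, N18, N11, N5.
3 steps out: N7, N17.
Not reachable from it: N33, N6.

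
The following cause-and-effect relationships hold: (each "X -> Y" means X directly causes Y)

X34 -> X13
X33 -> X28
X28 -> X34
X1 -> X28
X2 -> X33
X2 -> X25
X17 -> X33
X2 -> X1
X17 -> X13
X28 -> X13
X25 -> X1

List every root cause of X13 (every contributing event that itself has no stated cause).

Tracing upstream from X13: X13 ← X28 ← X33 ← X2.
A separate upstream branch: X13 ← X17.
Each of those chain origins has no stated cause.

X17, X2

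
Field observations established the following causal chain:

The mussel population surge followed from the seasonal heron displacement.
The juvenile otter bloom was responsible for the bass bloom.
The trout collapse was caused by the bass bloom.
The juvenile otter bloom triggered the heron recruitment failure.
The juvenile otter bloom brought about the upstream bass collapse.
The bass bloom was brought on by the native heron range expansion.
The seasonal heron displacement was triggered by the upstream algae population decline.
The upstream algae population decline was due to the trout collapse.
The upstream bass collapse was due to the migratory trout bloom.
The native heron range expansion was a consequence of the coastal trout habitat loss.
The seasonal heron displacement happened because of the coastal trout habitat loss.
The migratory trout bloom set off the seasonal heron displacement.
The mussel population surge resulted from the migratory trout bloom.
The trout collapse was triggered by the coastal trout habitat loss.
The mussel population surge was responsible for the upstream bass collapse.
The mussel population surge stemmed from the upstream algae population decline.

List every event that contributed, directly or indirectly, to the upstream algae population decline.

the bass bloom, the coastal trout habitat loss, the juvenile otter bloom, the native heron range expansion, the trout collapse

Immediate cause of the upstream algae population decline: the trout collapse.
Further upstream: the juvenile otter bloom, the coastal trout habitat loss, the native heron range expansion, the bass bloom.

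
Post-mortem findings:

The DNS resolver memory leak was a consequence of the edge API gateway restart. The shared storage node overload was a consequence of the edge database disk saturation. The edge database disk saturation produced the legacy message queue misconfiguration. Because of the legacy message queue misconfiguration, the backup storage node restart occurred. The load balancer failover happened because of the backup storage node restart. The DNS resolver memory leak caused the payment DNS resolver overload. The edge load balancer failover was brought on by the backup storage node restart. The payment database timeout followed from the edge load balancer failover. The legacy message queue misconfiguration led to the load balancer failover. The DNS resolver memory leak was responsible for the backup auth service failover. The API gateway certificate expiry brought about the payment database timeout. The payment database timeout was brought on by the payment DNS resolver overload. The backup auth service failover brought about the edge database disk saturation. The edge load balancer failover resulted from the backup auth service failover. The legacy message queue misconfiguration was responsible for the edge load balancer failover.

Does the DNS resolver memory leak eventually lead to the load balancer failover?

There is a causal chain: the DNS resolver memory leak → the backup auth service failover → the edge database disk saturation → the legacy message queue misconfiguration → the load balancer failover.

Yes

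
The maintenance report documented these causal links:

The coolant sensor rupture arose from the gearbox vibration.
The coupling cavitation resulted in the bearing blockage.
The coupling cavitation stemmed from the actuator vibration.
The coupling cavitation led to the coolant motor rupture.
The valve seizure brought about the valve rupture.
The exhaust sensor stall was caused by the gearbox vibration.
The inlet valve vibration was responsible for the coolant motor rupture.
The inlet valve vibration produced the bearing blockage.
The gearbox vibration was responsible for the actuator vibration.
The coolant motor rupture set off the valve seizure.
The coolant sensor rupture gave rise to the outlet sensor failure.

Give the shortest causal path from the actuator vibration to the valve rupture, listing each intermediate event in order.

the actuator vibration → the coupling cavitation
the coupling cavitation → the coolant motor rupture
the coolant motor rupture → the valve seizure
the valve seizure → the valve rupture
Length: 4 steps.

the actuator vibration → the coupling cavitation → the coolant motor rupture → the valve seizure → the valve rupture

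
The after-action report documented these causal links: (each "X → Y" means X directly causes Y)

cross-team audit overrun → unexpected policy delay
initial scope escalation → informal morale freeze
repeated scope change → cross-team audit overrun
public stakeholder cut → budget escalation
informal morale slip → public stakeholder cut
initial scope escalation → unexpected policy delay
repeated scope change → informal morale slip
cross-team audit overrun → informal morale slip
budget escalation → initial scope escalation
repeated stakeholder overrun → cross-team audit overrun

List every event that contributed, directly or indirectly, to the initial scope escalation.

the budget escalation, the cross-team audit overrun, the informal morale slip, the public stakeholder cut, the repeated scope change, the repeated stakeholder overrun

Immediate cause of the initial scope escalation: the budget escalation.
Further upstream: the repeated scope change, the cross-team audit overrun, the informal morale slip, the public stakeholder cut, the repeated stakeholder overrun.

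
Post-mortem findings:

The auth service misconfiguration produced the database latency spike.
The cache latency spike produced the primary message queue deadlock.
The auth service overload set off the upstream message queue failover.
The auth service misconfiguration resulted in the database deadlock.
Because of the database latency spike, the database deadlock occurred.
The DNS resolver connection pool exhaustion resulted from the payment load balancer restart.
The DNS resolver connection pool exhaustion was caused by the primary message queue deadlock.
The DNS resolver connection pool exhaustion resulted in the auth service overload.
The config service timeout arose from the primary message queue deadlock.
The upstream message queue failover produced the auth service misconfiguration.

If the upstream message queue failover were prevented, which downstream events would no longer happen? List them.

Downstream of the upstream message queue failover: the auth service misconfiguration, the database latency spike, the database deadlock.

the auth service misconfiguration, the database deadlock, the database latency spike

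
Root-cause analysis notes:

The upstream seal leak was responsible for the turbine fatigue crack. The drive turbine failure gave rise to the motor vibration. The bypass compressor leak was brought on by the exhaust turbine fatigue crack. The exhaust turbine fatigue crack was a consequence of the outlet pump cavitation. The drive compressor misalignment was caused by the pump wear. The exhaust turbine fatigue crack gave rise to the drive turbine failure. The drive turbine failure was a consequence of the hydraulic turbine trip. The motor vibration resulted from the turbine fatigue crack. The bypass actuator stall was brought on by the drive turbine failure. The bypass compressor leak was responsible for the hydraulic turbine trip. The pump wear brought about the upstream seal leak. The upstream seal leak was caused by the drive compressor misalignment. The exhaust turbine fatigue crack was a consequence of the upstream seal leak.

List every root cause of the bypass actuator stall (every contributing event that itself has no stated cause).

the outlet pump cavitation, the pump wear

Tracing upstream from the bypass actuator stall: the bypass actuator stall ← the drive turbine failure ← the exhaust turbine fatigue crack ← the upstream seal leak ← the pump wear.
A separate upstream branch: the bypass actuator stall ← the drive turbine failure ← the exhaust turbine fatigue crack ← the outlet pump cavitation.
Each of those chain origins has no stated cause.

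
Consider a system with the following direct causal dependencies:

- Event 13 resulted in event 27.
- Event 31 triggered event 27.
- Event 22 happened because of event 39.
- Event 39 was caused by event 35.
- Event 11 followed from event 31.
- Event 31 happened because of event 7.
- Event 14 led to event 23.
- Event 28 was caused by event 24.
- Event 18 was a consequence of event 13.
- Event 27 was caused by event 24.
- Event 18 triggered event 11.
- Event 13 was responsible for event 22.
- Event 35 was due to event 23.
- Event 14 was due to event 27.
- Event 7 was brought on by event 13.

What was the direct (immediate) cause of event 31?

event 7

Upstream contributors include event 13, but only event 7 feeds directly into event 31.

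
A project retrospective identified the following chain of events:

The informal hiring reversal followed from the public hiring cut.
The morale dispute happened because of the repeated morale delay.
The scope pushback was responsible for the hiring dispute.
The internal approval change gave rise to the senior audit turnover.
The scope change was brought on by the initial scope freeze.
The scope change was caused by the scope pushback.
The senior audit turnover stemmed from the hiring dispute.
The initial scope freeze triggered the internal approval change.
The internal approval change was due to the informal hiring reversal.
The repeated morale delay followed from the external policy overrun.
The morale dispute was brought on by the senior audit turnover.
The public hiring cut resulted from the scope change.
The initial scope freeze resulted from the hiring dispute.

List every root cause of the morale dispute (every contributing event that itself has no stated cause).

Tracing upstream from the morale dispute: the morale dispute ← the senior audit turnover ← the hiring dispute ← the scope pushback.
A separate upstream branch: the morale dispute ← the repeated morale delay ← the external policy overrun.
Each of those chain origins has no stated cause.

the external policy overrun, the scope pushback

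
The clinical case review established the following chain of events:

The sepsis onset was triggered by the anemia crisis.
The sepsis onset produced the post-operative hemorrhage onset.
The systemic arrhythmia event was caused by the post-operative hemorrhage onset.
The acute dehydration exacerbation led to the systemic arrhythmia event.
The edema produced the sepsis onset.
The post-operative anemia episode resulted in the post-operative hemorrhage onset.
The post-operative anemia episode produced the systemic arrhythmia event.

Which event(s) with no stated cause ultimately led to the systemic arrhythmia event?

Tracing upstream from the systemic arrhythmia event: the systemic arrhythmia event ← the acute dehydration exacerbation.
A separate upstream branch: the systemic arrhythmia event ← the post-operative hemorrhage onset ← the sepsis onset ← the anemia crisis.
A separate upstream branch: the systemic arrhythmia event ← the post-operative hemorrhage onset ← the sepsis onset ← the edema.
A separate upstream branch: the systemic arrhythmia event ← the post-operative anemia episode.
Each of those chain origins has no stated cause.

the acute dehydration exacerbation, the anemia crisis, the edema, the post-operative anemia episode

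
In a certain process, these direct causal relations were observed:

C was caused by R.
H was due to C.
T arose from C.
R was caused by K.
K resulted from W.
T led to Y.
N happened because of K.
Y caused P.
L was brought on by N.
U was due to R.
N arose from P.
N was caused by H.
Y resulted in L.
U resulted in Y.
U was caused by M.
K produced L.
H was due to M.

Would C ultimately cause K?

No

C leads to T, H, Y, P, N, L; K is not among them.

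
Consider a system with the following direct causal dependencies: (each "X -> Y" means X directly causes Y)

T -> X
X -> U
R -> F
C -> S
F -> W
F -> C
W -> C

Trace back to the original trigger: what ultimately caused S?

Tracing upstream from S: S ← C ← F ← R.
R has no stated cause, so it is the root.

R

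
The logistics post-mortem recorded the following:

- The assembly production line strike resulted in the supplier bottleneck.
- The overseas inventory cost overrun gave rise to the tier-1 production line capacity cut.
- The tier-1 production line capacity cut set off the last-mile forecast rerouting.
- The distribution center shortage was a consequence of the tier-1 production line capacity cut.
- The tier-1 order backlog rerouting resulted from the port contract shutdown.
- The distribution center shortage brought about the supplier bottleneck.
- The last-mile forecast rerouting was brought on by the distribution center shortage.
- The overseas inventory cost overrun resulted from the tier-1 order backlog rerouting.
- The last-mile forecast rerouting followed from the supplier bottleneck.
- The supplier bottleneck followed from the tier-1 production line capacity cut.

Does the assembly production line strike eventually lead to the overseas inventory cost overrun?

No

The assembly production line strike leads to the supplier bottleneck, the last-mile forecast rerouting; the overseas inventory cost overrun is not among them.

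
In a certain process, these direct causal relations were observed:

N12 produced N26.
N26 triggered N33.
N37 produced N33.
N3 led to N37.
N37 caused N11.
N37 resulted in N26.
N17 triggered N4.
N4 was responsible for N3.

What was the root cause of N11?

Tracing upstream from N11: N11 ← N37 ← N3 ← N4 ← N17.
N17 has no stated cause, so it is the root.

N17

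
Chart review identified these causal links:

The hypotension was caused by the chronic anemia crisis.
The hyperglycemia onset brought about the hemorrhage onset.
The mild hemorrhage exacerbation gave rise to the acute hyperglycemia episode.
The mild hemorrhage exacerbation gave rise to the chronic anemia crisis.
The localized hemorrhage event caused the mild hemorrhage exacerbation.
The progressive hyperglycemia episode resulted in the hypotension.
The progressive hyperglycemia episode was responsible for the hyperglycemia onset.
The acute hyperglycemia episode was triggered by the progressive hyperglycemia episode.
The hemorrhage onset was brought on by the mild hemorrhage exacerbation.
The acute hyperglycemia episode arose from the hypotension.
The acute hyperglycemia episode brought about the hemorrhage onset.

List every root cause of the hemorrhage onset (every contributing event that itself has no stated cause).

the localized hemorrhage event, the progressive hyperglycemia episode

Tracing upstream from the hemorrhage onset: the hemorrhage onset ← the mild hemorrhage exacerbation ← the localized hemorrhage event.
A separate upstream branch: the hemorrhage onset ← the hyperglycemia onset ← the progressive hyperglycemia episode.
Each of those chain origins has no stated cause.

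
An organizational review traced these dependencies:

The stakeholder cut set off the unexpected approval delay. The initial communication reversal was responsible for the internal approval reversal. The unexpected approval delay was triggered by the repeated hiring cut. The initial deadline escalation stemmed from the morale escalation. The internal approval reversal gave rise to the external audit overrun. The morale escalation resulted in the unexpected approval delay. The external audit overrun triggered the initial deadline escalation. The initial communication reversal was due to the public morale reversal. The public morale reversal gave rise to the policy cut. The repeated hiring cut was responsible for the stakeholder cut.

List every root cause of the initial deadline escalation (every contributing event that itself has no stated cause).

Tracing upstream from the initial deadline escalation: the initial deadline escalation ← the external audit overrun ← the internal approval reversal ← the initial communication reversal ← the public morale reversal.
A separate upstream branch: the initial deadline escalation ← the morale escalation.
Each of those chain origins has no stated cause.

the morale escalation, the public morale reversal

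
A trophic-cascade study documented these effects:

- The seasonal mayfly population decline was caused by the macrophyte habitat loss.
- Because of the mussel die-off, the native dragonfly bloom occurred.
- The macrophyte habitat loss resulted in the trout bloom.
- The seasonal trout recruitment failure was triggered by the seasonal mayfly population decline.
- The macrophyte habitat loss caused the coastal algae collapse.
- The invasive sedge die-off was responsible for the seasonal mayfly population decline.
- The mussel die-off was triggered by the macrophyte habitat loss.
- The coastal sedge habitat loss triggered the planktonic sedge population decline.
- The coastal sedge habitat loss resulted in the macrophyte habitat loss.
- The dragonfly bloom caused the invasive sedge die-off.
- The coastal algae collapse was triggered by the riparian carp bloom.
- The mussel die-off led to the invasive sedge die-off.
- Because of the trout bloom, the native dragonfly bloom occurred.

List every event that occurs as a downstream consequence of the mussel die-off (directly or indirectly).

the invasive sedge die-off, the native dragonfly bloom, the seasonal mayfly population decline, the seasonal trout recruitment failure

Direct effects: the invasive sedge die-off, the native dragonfly bloom.
2 steps out: the seasonal mayfly population decline.
3 steps out: the seasonal trout recruitment failure.
Not reachable from it: the coastal sedge habitat loss, the macrophyte habitat loss, the trout bloom, the dragonfly bloom, the planktonic sedge population decline, the riparian carp bloom, the coastal algae collapse.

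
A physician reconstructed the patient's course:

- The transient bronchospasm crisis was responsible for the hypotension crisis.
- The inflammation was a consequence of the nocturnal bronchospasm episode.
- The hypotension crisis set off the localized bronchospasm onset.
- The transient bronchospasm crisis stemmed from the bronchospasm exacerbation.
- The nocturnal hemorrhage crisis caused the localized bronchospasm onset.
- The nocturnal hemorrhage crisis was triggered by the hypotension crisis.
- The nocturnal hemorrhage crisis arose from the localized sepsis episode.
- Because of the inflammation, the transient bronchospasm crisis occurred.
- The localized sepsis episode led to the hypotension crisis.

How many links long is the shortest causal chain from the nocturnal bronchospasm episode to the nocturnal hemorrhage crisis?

Shortest chain: the nocturnal bronchospasm episode → the inflammation → the transient bronchospasm crisis → the hypotension crisis → the nocturnal hemorrhage crisis.

4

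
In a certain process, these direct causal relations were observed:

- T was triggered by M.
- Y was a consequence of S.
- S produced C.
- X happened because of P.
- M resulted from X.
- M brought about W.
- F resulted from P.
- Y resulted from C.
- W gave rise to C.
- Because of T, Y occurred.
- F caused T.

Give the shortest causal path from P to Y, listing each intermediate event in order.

P → F
F → T
T → Y
Length: 3 steps.

P → F → T → Y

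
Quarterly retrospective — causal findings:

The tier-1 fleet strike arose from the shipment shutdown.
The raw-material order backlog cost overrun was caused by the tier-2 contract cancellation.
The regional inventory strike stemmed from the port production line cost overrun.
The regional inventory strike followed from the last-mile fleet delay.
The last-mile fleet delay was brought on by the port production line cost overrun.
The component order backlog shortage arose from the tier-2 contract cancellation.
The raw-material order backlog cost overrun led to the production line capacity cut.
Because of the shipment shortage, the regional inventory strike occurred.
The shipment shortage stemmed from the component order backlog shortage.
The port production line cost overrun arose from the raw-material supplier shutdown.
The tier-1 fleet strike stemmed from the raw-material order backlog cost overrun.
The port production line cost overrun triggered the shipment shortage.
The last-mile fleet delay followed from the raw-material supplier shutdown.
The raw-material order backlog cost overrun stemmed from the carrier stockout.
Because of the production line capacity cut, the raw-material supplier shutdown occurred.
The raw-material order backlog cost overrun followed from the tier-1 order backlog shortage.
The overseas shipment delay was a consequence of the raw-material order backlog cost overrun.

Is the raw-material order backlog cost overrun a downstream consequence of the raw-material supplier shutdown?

The raw-material supplier shutdown leads to the port production line cost overrun, the last-mile fleet delay, the shipment shortage, the regional inventory strike; the raw-material order backlog cost overrun is not among them.

No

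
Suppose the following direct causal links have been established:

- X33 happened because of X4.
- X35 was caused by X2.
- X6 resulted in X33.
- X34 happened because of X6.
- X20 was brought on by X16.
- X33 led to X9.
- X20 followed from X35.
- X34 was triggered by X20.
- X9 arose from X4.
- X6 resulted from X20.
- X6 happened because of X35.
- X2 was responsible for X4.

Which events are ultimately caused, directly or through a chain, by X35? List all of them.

Direct effects: X20, X6.
2 steps out: X34, X33.
3 steps out: X9.
Not reachable from it: X2, X4, X16.

X20, X33, X34, X6, X9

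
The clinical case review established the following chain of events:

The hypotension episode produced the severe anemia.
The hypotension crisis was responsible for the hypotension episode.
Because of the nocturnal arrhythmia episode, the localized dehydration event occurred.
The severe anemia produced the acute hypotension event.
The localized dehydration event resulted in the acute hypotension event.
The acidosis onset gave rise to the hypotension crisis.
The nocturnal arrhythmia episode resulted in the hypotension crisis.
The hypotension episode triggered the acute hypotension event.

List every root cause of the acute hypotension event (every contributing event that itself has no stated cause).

the acidosis onset, the nocturnal arrhythmia episode

Tracing upstream from the acute hypotension event: the acute hypotension event ← the localized dehydration event ← the nocturnal arrhythmia episode.
A separate upstream branch: the acute hypotension event ← the hypotension episode ← the hypotension crisis ← the acidosis onset.
Each of those chain origins has no stated cause.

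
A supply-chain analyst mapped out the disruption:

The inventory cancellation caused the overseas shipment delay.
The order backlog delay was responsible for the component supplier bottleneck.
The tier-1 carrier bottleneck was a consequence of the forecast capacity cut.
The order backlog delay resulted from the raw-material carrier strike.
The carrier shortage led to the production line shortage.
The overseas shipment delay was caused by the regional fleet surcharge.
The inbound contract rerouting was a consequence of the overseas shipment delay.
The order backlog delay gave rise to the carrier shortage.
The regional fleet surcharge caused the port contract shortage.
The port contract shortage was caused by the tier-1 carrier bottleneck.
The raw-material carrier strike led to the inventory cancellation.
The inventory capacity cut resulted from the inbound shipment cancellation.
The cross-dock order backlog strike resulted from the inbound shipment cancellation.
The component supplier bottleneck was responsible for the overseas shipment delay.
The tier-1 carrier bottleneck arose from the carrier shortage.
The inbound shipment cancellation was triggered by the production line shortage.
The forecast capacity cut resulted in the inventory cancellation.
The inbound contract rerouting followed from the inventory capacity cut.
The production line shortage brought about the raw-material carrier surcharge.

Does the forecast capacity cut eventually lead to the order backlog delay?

The forecast capacity cut leads to the tier-1 carrier bottleneck, the port contract shortage, the inventory cancellation, the overseas shipment delay, the inbound contract rerouting; the order backlog delay is not among them.

No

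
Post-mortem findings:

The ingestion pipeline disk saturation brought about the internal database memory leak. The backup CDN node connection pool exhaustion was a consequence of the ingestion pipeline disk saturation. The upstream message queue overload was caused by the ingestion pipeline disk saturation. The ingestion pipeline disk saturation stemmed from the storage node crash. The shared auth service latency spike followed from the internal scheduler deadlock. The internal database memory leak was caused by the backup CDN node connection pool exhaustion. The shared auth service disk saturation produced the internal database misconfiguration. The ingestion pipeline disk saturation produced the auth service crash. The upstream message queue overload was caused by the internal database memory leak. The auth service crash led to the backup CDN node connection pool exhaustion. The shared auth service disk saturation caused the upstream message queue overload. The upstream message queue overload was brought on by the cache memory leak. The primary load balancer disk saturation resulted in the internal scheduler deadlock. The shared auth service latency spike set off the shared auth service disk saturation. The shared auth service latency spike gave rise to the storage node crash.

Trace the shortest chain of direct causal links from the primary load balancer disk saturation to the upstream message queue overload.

the primary load balancer disk saturation → the internal scheduler deadlock → the shared auth service latency spike → the shared auth service disk saturation → the upstream message queue overload

the primary load balancer disk saturation → the internal scheduler deadlock
the internal scheduler deadlock → the shared auth service latency spike
the shared auth service latency spike → the shared auth service disk saturation
the shared auth service disk saturation → the upstream message queue overload
Length: 4 steps.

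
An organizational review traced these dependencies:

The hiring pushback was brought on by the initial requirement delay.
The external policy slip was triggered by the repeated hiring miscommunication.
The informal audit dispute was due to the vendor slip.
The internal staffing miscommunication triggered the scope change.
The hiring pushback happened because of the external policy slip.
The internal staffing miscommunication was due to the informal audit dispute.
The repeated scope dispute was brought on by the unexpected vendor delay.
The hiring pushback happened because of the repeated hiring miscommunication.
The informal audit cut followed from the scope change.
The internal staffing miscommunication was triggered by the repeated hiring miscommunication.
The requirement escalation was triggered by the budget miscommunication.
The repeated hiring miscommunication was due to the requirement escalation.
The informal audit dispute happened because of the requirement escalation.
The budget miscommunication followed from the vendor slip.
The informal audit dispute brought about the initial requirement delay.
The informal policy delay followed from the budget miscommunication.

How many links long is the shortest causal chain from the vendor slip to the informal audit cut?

4

Shortest chain: the vendor slip → the informal audit dispute → the internal staffing miscommunication → the scope change → the informal audit cut.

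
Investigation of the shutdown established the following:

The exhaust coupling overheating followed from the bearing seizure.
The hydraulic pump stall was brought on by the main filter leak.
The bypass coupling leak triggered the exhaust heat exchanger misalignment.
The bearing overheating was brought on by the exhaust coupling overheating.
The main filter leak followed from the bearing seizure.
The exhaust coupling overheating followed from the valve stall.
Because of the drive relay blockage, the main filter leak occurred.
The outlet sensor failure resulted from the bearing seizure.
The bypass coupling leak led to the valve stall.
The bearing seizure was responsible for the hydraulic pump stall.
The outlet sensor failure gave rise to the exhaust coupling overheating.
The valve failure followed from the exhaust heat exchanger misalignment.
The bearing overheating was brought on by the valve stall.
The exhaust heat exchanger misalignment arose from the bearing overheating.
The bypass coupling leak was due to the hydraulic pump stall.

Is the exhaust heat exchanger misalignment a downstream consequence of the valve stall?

There is a causal chain: the valve stall → the bearing overheating → the exhaust heat exchanger misalignment.

Yes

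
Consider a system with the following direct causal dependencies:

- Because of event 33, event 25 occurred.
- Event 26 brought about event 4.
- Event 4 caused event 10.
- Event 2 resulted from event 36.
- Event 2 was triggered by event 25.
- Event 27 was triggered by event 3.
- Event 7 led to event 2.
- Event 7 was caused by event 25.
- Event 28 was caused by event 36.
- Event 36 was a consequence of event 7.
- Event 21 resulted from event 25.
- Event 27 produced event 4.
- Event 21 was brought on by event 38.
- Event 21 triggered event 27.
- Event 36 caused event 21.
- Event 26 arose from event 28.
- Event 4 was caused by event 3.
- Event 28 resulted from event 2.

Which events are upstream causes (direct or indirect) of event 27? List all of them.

Immediate causes of event 27: event 21, event 3.
Further upstream: event 33, event 25, event 7, event 36, event 38.

event 21, event 25, event 3, event 33, event 36, event 38, event 7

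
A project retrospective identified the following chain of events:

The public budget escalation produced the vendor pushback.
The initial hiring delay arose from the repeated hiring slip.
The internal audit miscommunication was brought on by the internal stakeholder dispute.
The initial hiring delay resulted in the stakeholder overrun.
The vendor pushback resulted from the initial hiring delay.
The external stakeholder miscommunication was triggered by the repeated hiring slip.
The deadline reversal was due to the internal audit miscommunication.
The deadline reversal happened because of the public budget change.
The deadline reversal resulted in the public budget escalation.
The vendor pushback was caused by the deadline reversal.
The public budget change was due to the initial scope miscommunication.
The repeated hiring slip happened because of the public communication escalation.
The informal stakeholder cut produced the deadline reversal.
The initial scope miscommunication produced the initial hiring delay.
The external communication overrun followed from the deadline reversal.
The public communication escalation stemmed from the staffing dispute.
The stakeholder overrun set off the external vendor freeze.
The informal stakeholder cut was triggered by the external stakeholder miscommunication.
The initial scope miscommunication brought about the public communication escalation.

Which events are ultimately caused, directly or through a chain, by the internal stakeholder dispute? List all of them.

Direct effects: the internal audit miscommunication.
2 steps out: the deadline reversal.
3 steps out: the external communication overrun, the public budget escalation, the vendor pushback.
Not reachable from it: the initial scope miscommunication, the public budget change, the staffing dispute, the public communication escalation, the repeated hiring slip, the initial hiring delay, the external stakeholder miscommunication, the informal stakeholder cut, the stakeholder overrun, the external vendor freeze.

the deadline reversal, the external communication overrun, the internal audit miscommunication, the public budget escalation, the vendor pushback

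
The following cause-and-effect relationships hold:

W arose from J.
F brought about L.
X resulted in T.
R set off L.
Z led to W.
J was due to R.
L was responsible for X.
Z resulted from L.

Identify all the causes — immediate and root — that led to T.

Immediate cause of T: X.
Further upstream: F, R, L.

F, L, R, X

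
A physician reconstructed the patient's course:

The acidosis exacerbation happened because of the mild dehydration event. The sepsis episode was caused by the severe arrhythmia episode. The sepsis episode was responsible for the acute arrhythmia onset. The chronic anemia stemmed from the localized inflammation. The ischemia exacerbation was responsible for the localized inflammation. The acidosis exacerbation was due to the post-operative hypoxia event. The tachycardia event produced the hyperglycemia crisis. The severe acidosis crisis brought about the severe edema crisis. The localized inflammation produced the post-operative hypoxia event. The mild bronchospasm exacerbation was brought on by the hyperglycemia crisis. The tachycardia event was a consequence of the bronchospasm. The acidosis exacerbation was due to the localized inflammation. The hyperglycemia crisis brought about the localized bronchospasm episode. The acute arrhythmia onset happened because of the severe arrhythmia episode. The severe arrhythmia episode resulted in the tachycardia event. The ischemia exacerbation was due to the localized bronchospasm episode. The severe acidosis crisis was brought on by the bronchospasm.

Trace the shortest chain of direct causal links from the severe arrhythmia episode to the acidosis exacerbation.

the severe arrhythmia episode → the tachycardia event
the tachycardia event → the hyperglycemia crisis
the hyperglycemia crisis → the localized bronchospasm episode
the localized bronchospasm episode → the ischemia exacerbation
the ischemia exacerbation → the localized inflammation
the localized inflammation → the acidosis exacerbation
Length: 6 steps.

the severe arrhythmia episode → the tachycardia event → the hyperglycemia crisis → the localized bronchospasm episode → the ischemia exacerbation → the localized inflammation → the acidosis exacerbation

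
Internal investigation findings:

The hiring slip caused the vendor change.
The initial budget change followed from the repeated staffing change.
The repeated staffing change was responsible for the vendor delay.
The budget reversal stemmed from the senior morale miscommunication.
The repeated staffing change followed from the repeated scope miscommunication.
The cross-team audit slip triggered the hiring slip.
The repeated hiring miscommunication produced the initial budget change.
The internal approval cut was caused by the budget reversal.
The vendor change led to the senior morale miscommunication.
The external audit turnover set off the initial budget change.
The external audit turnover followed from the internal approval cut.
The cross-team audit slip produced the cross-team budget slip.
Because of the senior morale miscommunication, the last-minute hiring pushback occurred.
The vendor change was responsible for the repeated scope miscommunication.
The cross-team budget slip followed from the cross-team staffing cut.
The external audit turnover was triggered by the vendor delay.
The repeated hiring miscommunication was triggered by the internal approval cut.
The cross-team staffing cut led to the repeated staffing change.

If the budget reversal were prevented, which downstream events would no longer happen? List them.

Downstream of the budget reversal: the internal approval cut, the repeated hiring miscommunication, the external audit turnover, the initial budget change.
Of those, still caused via another path: the external audit turnover, the initial budget change.
The remainder have no surviving cause.

the internal approval cut, the repeated hiring miscommunication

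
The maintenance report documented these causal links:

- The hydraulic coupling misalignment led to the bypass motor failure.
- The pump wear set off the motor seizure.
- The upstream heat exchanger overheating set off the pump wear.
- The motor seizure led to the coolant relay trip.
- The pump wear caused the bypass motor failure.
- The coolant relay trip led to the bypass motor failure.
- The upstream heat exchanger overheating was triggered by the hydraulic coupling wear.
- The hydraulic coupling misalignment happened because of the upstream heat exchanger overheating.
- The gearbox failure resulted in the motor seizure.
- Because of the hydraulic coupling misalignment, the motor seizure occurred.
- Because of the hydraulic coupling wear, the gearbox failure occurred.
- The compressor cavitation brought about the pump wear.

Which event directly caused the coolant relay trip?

Upstream contributors include the hydraulic coupling wear, the gearbox failure, the upstream heat exchanger overheating, the hydraulic coupling misalignment, the pump wear, the compressor cavitation, but only the motor seizure feeds directly into the coolant relay trip.

the motor seizure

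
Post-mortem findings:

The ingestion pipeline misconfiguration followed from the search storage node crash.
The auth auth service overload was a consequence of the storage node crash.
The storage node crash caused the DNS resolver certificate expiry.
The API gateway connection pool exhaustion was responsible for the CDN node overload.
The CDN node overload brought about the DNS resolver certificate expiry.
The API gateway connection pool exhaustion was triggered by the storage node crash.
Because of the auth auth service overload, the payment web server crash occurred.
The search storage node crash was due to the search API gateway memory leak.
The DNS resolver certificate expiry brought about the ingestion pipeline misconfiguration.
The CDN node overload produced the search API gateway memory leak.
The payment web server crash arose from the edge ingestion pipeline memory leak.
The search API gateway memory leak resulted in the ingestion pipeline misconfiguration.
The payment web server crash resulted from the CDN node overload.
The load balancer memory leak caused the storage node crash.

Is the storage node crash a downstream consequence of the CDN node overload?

The CDN node overload leads to the DNS resolver certificate expiry, the payment web server crash, the search API gateway memory leak, the search storage node crash, the ingestion pipeline misconfiguration; the storage node crash is not among them.

No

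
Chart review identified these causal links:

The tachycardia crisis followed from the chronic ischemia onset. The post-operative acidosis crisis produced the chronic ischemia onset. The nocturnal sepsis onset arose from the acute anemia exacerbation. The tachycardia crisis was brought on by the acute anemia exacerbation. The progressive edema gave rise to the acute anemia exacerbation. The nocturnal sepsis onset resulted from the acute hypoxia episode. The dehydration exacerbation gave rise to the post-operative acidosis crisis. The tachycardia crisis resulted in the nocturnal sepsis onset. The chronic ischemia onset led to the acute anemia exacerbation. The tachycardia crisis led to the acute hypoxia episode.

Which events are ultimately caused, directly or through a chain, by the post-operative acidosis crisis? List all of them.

the acute anemia exacerbation, the acute hypoxia episode, the chronic ischemia onset, the nocturnal sepsis onset, the tachycardia crisis

Direct effects: the chronic ischemia onset.
2 steps out: the acute anemia exacerbation, the tachycardia crisis.
3 steps out: the acute hypoxia episode, the nocturnal sepsis onset.
Not reachable from it: the dehydration exacerbation, the progressive edema.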